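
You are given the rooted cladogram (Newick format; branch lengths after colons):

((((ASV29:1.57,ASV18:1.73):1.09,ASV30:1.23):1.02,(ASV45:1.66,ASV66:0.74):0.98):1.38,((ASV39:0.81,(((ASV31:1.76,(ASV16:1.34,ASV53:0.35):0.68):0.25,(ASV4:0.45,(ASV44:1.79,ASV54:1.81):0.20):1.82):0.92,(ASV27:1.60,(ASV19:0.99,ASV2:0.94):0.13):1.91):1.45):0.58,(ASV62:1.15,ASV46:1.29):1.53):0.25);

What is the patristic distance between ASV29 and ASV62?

7.99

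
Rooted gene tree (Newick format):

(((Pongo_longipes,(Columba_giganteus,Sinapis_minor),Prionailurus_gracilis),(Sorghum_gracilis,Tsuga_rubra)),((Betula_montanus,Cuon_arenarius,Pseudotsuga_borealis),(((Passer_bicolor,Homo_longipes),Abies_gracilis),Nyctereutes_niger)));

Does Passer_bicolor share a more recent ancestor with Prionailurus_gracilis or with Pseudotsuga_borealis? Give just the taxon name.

The MRCA of Passer_bicolor and Pseudotsuga_borealis subtends ((Betula_montanus,Cuon_arenarius,Pseudotsuga_borealis),(((Passer_bicolor,Homo_longipes),Abies_gracilis),Nyctereutes_niger)) (7 taxa).
The MRCA of Passer_bicolor and Prionailurus_gracilis is the root, subtending the entire tree (13 taxa).
The first is nested inside the second, so Passer_bicolor shares a more recent common ancestor with Pseudotsuga_borealis.

Pseudotsuga_borealis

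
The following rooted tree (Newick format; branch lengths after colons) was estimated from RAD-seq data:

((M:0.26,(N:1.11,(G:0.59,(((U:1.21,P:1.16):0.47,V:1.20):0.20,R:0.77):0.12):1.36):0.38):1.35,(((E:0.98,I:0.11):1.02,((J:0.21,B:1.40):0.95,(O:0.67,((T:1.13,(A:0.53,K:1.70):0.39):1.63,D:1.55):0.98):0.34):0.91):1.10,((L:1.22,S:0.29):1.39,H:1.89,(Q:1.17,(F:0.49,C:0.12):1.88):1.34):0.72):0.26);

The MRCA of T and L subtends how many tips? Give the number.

The MRCA of T and L is the node subtending (((E,I),((J,B),(O,((T,(A,K)),D)))),((L,S),H,(Q,(F,C)))).
That clade contains 15 terminal taxa: A, B, C, D, E, F, H, I, J, K, L, O, Q, S, T.

15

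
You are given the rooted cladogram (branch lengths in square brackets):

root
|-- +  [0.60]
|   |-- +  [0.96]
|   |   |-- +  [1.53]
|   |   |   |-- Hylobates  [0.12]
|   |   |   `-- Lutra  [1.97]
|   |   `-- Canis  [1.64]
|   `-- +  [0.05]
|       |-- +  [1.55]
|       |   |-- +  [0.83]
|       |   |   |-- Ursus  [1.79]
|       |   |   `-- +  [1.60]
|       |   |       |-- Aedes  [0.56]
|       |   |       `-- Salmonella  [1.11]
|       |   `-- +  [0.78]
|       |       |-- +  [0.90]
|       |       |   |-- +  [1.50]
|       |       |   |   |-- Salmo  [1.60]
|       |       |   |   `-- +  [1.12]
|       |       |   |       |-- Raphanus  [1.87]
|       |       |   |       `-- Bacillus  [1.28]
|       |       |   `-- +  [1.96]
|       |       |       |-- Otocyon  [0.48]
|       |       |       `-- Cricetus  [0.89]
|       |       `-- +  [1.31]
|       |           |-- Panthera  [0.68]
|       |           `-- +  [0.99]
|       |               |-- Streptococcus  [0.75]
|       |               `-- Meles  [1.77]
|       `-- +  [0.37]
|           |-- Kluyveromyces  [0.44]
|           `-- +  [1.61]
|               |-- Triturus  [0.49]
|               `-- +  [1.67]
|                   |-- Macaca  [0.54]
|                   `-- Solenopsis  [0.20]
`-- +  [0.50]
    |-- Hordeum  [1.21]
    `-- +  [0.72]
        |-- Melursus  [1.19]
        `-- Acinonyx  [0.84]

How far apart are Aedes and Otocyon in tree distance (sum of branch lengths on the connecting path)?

7.11

The path runs Aedes → … → MRCA → … → Otocyon; the MRCA is the node subtending ((Ursus,(Aedes,Salmonella)),(((Salmo,(Raphanus,Bacillus)),(Otocyon,Cricetus)),(Panthera,(Streptococcus,Meles)))).
Branch lengths along that path: 0.56 + 1.60 + 0.83 + 0.78 + 0.90 + 1.96 + 0.48 = 7.11.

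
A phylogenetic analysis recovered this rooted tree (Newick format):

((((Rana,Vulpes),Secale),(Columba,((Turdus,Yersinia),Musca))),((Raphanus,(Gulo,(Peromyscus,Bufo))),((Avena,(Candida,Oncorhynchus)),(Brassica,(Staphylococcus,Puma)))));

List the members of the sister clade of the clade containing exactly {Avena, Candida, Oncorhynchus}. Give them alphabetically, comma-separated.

Brassica, Puma, Staphylococcus

The clade containing exactly {Avena, Candida, Oncorhynchus} attaches to the tree at the node subtending ((Avena,(Candida,Oncorhynchus)),(Brassica,(Staphylococcus,Puma))).
The other lineage descending from that same node — the sister group — is (Brassica,(Staphylococcus,Puma)); its 3 tips in alphabetical order are the answer.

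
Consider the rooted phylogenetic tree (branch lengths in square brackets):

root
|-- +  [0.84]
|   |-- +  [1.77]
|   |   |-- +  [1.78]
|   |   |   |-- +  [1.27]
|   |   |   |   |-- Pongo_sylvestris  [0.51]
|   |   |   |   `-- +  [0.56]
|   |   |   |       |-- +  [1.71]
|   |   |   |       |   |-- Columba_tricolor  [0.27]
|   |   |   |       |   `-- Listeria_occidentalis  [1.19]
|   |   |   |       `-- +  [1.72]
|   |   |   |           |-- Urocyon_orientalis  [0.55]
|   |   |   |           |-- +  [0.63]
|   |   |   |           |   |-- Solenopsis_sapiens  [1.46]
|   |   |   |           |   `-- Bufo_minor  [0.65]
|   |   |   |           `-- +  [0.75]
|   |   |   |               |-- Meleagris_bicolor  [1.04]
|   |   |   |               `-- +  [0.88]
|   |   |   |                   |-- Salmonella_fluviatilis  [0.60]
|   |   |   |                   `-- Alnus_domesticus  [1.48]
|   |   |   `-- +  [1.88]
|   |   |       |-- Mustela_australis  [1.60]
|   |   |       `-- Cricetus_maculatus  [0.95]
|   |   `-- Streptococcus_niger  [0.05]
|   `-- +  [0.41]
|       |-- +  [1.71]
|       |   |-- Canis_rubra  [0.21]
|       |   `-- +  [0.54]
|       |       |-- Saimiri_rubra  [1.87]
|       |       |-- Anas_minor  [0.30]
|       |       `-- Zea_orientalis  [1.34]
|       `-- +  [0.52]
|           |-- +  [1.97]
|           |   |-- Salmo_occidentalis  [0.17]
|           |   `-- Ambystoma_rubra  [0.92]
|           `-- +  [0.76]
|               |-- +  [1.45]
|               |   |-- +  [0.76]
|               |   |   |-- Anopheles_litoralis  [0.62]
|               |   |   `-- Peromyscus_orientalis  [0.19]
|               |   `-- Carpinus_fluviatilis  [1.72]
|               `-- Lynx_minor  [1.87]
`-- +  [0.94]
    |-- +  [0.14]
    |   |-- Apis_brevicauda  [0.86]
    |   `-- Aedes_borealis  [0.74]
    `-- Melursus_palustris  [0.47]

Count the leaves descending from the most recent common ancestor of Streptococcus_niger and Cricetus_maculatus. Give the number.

12

The MRCA of Streptococcus_niger and Cricetus_maculatus is the node subtending (((Pongo_sylvestris,((Columba_tricolor,Listeria_occidentalis),(Urocyon_orientalis,(Solenopsis_sapiens,Bufo_minor),(Meleagris_bicolor,(Salmonella_fluviatilis,Alnus_domesticus))))),(Mustela_australis,Cricetus_maculatus)),Streptococcus_niger).
That clade contains 12 terminal taxa: Alnus_domesticus, Bufo_minor, Columba_tricolor, Cricetus_maculatus, Listeria_occidentalis, Meleagris_bicolor, Mustela_australis, Pongo_sylvestris, Salmonella_fluviatilis, Solenopsis_sapiens, Streptococcus_niger, Urocyon_orientalis.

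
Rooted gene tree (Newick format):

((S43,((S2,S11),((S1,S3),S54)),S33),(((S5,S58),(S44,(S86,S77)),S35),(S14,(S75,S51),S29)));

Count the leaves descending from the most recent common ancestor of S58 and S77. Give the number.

6

The MRCA of S58 and S77 is the node subtending ((S5,S58),(S44,(S86,S77)),S35).
That clade contains 6 terminal taxa: S35, S44, S5, S58, S77, S86.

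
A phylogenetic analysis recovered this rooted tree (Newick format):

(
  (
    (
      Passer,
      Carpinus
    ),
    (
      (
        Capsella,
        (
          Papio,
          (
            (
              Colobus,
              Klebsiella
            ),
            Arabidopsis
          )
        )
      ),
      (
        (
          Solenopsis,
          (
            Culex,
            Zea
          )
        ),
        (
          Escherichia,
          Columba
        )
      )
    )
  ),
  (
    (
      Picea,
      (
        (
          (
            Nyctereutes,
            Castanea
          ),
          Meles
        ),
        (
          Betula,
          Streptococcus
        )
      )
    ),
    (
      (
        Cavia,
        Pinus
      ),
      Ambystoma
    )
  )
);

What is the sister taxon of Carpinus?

Carpinus attaches to the tree at the node subtending (Passer,Carpinus).
The other lineage descending from that same node — the sister group — is the single tip Passer.

Passer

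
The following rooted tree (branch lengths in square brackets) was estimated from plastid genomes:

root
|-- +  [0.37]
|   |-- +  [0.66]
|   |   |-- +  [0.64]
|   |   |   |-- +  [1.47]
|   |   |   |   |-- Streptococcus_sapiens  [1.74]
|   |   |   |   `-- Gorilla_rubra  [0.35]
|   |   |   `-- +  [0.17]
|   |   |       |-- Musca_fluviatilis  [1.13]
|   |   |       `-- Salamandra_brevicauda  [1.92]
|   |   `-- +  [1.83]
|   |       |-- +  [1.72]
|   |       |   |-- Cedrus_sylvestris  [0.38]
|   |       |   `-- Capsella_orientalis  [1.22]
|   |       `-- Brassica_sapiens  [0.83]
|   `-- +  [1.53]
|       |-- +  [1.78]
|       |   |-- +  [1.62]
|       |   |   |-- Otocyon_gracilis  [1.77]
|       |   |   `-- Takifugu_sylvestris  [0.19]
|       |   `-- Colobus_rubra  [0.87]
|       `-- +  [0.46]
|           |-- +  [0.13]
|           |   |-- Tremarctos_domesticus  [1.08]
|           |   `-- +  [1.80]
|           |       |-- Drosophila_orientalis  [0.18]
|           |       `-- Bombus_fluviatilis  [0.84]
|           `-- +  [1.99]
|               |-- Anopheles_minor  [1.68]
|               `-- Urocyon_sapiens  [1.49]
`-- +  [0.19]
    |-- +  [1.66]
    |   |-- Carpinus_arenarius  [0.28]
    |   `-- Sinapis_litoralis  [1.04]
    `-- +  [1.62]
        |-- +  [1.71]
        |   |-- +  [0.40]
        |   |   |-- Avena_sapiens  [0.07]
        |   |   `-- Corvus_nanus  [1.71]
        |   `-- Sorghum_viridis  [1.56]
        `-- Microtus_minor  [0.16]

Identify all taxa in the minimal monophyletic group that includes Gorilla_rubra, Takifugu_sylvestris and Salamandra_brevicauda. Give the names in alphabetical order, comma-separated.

Anopheles_minor, Bombus_fluviatilis, Brassica_sapiens, Capsella_orientalis, Cedrus_sylvestris, Colobus_rubra, Drosophila_orientalis, Gorilla_rubra, Musca_fluviatilis, Otocyon_gracilis, Salamandra_brevicauda, Streptococcus_sapiens, Takifugu_sylvestris, Tremarctos_domesticus, Urocyon_sapiens

Tracing Gorilla_rubra: it sits inside (Streptococcus_sapiens,Gorilla_rubra).
Tracing Takifugu_sylvestris: it sits inside (Otocyon_gracilis,Takifugu_sylvestris).
Tracing Salamandra_brevicauda: it sits inside (Musca_fluviatilis,Salamandra_brevicauda).
The smallest clade enclosing all 3 is ((((Streptococcus_sapiens,Gorilla_rubra),(Musca_fluviatilis,Salamandra_brevicauda)),((Cedrus_sylvestris,Capsella_orientalis),Brassica_sapiens)),(((Otocyon_gracilis,Takifugu_sylvestris),Colobus_rubra),((Tremarctos_domesticus,(Drosophila_orientalis,Bombus_fluviatilis)),(Anopheles_minor,Urocyon_sapiens)))); the answer is its 15 terminal taxa in alphabetical order.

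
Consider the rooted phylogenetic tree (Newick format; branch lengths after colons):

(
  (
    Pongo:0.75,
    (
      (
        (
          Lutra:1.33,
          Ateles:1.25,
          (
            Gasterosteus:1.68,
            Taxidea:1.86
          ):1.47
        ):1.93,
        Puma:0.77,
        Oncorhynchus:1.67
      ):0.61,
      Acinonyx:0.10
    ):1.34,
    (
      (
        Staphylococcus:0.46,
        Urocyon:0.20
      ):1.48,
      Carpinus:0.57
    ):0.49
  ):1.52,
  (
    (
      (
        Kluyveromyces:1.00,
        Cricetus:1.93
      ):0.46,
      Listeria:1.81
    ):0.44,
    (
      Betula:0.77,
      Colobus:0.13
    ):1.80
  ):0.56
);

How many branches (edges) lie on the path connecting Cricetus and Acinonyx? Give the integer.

7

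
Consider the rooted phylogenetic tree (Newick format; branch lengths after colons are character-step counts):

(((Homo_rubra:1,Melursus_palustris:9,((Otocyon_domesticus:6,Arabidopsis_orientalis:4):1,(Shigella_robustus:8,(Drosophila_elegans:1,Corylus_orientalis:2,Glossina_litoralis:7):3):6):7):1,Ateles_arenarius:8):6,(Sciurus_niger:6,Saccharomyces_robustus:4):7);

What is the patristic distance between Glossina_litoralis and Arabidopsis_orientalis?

21

The path runs Glossina_litoralis → … → MRCA → … → Arabidopsis_orientalis; the MRCA is the node subtending ((Otocyon_domesticus,Arabidopsis_orientalis),(Shigella_robustus,(Drosophila_elegans,Corylus_orientalis,Glossina_litoralis))).
Branch lengths along that path: 7 + 3 + 6 + 1 + 4 = 21.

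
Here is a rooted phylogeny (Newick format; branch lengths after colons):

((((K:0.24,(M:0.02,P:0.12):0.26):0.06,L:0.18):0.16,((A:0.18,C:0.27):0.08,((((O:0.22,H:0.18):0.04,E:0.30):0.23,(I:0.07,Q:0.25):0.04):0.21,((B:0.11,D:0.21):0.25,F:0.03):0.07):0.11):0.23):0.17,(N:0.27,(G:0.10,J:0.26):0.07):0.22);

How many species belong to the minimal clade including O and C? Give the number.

The MRCA of O and C is the node subtending ((A,C),((((O,H),E),(I,Q)),((B,D),F))).
That clade contains 10 terminal taxa: A, B, C, D, E, F, H, I, O, Q.

10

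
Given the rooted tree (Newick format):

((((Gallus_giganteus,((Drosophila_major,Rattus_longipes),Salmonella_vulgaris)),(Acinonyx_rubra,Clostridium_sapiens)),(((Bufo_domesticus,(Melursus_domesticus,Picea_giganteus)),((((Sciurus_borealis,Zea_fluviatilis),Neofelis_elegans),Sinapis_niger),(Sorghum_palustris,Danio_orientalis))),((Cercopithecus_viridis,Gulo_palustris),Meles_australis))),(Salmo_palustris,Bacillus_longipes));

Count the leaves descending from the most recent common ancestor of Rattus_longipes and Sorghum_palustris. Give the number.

18

The MRCA of Rattus_longipes and Sorghum_palustris is the node subtending (((Gallus_giganteus,((Drosophila_major,Rattus_longipes),Salmonella_vulgaris)),(Acinonyx_rubra,Clostridium_sapiens)),(((Bufo_domesticus,(Melursus_domesticus,Picea_giganteus)),((((Sciurus_borealis,Zea_fluviatilis),Neofelis_elegans),Sinapis_niger),(Sorghum_palustris,Danio_orientalis))),((Cercopithecus_viridis,Gulo_palustris),Meles_australis))).
That clade contains 18 terminal taxa: Acinonyx_rubra, Bufo_domesticus, Cercopithecus_viridis, Clostridium_sapiens, Danio_orientalis, Drosophila_major, Gallus_giganteus, Gulo_palustris, Meles_australis, Melursus_domesticus, Neofelis_elegans, Picea_giganteus, Rattus_longipes, Salmonella_vulgaris, Sciurus_borealis, Sinapis_niger, Sorghum_palustris, Zea_fluviatilis.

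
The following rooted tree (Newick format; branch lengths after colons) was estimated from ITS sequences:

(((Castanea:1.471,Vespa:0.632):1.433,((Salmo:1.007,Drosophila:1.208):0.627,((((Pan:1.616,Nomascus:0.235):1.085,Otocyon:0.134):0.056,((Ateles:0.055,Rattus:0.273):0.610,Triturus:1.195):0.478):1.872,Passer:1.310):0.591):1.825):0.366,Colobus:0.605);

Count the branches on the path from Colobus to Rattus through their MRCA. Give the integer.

8

The MRCA of Colobus and Rattus is the root of the tree.
From Colobus up to that node: 1 branch. From Rattus up to the same node: 7 branches. Total: 1 + 7 = 8.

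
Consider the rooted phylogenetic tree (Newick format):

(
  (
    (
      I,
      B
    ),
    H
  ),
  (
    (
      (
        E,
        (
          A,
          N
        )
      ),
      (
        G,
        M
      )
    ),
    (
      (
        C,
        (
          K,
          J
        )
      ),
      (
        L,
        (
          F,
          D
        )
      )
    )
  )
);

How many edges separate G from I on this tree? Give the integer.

The MRCA of G and I is the root of the tree.
From G up to that node: 4 branches. From I up to the same node: 3 branches. Total: 4 + 3 = 7.

7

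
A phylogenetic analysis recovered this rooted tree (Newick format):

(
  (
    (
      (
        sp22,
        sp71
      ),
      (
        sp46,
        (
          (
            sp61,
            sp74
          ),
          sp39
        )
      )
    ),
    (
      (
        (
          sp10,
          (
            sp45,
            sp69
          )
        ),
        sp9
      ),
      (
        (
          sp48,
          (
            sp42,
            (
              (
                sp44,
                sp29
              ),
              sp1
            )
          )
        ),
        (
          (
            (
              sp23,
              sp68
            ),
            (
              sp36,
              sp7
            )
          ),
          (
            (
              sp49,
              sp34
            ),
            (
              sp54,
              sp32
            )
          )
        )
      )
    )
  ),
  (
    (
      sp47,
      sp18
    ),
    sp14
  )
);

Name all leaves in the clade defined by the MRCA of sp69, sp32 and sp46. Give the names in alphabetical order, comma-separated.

sp1, sp10, sp22, sp23, sp29, sp32, sp34, sp36, sp39, sp42, sp44, sp45, sp46, sp48, sp49, sp54, sp61, sp68, sp69, sp7, sp71, sp74, sp9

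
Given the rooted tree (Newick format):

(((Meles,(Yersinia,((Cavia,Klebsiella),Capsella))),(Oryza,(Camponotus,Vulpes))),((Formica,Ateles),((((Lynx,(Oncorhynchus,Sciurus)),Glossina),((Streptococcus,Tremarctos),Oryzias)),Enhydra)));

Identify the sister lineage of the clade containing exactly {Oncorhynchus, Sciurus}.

Lynx

The clade containing exactly {Oncorhynchus, Sciurus} attaches to the tree at the node subtending (Lynx,(Oncorhynchus,Sciurus)).
The other lineage descending from that same node — the sister group — is the single tip Lynx.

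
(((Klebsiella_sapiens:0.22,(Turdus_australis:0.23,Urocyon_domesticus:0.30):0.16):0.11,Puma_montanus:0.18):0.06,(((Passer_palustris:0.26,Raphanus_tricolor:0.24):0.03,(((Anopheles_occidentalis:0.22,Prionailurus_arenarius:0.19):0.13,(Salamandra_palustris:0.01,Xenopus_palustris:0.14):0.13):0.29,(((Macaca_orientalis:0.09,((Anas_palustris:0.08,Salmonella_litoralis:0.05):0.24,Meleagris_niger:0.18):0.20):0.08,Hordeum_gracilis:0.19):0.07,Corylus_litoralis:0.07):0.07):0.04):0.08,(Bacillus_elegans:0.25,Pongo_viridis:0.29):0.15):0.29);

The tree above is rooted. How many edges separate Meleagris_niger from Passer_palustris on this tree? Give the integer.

The MRCA of Meleagris_niger and Passer_palustris is the node subtending ((Passer_palustris,Raphanus_tricolor),(((Anopheles_occidentalis,Prionailurus_arenarius),(Salamandra_palustris,Xenopus_palustris)),(((Macaca_orientalis,((Anas_palustris,Salmonella_litoralis),Meleagris_niger)),Hordeum_gracilis),Corylus_litoralis))).
From Meleagris_niger up to that node: 6 branches. From Passer_palustris up to the same node: 2 branches. Total: 6 + 2 = 8.

8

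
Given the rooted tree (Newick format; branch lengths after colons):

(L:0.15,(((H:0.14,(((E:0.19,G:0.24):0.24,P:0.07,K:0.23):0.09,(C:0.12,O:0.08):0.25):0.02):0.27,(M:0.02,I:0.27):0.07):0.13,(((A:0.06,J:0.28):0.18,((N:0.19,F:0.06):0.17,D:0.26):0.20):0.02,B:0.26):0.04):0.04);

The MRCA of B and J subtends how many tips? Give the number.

The MRCA of B and J is the node subtending (((A,J),((N,F),D)),B).
That clade contains 6 terminal taxa: A, B, D, F, J, N.

6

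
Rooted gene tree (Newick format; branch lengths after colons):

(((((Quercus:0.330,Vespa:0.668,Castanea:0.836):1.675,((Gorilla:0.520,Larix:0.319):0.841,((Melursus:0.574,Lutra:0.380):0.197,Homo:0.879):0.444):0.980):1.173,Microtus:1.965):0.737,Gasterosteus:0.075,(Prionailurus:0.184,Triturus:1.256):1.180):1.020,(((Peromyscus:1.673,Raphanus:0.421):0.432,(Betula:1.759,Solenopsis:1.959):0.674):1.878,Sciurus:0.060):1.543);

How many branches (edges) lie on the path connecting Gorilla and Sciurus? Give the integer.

8

The MRCA of Gorilla and Sciurus is the root of the tree.
From Gorilla up to that node: 6 branches. From Sciurus up to the same node: 2 branches. Total: 6 + 2 = 8.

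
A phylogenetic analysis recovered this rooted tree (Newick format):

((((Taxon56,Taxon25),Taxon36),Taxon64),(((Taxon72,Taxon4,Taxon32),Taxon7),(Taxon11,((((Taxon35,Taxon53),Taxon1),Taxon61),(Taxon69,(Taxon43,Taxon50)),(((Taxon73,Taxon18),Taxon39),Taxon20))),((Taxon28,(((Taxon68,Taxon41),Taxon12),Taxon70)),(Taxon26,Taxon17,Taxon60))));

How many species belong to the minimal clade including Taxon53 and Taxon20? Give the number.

The MRCA of Taxon53 and Taxon20 is the node subtending ((((Taxon35,Taxon53),Taxon1),Taxon61),(Taxon69,(Taxon43,Taxon50)),(((Taxon73,Taxon18),Taxon39),Taxon20)).
That clade contains 11 terminal taxa: Taxon1, Taxon18, Taxon20, Taxon35, Taxon39, Taxon43, Taxon50, Taxon53, Taxon61, Taxon69, Taxon73.

11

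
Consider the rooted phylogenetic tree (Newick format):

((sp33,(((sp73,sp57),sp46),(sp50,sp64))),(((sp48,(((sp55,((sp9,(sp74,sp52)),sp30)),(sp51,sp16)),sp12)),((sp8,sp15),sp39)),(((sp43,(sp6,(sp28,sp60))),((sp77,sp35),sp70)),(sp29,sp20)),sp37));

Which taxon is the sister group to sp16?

sp16 attaches to the tree at the node subtending (sp51,sp16).
The other lineage descending from that same node — the sister group — is the single tip sp51.

sp51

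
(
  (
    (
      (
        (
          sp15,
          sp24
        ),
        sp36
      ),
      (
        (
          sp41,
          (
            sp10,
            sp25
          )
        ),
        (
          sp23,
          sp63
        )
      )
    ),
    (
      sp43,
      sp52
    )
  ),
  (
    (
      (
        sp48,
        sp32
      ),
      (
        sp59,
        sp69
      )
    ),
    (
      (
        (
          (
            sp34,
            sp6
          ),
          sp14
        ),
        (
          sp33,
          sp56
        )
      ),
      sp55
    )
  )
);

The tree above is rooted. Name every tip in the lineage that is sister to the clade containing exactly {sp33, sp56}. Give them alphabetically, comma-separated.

The clade containing exactly {sp33, sp56} attaches to the tree at the node subtending (((sp34,sp6),sp14),(sp33,sp56)).
The other lineage descending from that same node — the sister group — is ((sp34,sp6),sp14); its 3 tips in alphabetical order are the answer.

sp14, sp34, sp6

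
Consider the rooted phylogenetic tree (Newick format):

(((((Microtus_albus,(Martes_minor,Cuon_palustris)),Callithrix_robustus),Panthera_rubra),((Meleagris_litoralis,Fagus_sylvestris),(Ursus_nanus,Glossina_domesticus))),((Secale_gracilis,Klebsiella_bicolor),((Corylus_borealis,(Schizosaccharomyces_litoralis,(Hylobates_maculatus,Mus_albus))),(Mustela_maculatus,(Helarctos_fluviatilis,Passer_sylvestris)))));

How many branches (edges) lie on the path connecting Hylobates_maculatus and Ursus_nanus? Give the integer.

10

The MRCA of Hylobates_maculatus and Ursus_nanus is the root of the tree.
From Hylobates_maculatus up to that node: 6 branches. From Ursus_nanus up to the same node: 4 branches. Total: 6 + 4 = 10.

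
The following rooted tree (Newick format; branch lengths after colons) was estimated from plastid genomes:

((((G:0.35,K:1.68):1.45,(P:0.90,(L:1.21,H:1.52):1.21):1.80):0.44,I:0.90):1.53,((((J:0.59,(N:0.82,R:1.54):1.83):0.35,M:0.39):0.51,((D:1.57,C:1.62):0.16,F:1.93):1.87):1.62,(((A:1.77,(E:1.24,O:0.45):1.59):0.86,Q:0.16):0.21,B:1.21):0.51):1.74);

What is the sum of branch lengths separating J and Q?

3.95

The path runs J → … → MRCA → … → Q; the MRCA is the node subtending ((((J,(N,R)),M),((D,C),F)),(((A,(E,O)),Q),B)).
Branch lengths along that path: 0.59 + 0.35 + 0.51 + 1.62 + 0.51 + 0.21 + 0.16 = 3.95.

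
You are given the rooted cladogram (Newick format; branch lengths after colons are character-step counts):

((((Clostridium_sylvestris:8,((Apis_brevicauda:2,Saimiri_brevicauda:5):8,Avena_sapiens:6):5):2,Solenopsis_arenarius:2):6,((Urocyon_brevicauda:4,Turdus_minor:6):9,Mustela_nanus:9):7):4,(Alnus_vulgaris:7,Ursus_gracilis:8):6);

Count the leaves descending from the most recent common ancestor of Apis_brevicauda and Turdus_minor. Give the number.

The MRCA of Apis_brevicauda and Turdus_minor is the node subtending (((Clostridium_sylvestris,((Apis_brevicauda,Saimiri_brevicauda),Avena_sapiens)),Solenopsis_arenarius),((Urocyon_brevicauda,Turdus_minor),Mustela_nanus)).
That clade contains 8 terminal taxa: Apis_brevicauda, Avena_sapiens, Clostridium_sylvestris, Mustela_nanus, Saimiri_brevicauda, Solenopsis_arenarius, Turdus_minor, Urocyon_brevicauda.

8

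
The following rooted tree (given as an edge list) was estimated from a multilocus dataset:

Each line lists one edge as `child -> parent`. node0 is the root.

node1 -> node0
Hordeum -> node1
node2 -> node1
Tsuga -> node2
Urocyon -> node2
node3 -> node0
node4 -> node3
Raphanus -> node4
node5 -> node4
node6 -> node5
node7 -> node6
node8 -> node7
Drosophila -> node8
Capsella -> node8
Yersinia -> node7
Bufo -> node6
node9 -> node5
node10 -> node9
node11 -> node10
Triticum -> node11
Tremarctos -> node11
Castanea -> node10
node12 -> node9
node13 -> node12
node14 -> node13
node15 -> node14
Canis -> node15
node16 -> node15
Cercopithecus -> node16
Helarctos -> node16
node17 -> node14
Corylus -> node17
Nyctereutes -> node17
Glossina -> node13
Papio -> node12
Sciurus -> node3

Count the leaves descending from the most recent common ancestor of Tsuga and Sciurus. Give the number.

The MRCA of Tsuga and Sciurus is the root, so the clade is the entire tree.
That clade contains 19 terminal taxa: Bufo, Canis, Capsella, Castanea, Cercopithecus, Corylus, Drosophila, Glossina, Helarctos, Hordeum, Nyctereutes, Papio, Raphanus, Sciurus, Tremarctos, Triticum, Tsuga, Urocyon, Yersinia.

19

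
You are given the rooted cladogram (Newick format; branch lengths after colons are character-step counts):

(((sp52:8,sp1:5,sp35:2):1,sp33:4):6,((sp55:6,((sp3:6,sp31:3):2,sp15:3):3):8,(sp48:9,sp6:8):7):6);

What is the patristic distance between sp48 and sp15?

The path runs sp48 → … → MRCA → … → sp15; the MRCA is the node subtending ((sp55,((sp3,sp31),sp15)),(sp48,sp6)).
Branch lengths along that path: 9 + 7 + 8 + 3 + 3 = 30.

30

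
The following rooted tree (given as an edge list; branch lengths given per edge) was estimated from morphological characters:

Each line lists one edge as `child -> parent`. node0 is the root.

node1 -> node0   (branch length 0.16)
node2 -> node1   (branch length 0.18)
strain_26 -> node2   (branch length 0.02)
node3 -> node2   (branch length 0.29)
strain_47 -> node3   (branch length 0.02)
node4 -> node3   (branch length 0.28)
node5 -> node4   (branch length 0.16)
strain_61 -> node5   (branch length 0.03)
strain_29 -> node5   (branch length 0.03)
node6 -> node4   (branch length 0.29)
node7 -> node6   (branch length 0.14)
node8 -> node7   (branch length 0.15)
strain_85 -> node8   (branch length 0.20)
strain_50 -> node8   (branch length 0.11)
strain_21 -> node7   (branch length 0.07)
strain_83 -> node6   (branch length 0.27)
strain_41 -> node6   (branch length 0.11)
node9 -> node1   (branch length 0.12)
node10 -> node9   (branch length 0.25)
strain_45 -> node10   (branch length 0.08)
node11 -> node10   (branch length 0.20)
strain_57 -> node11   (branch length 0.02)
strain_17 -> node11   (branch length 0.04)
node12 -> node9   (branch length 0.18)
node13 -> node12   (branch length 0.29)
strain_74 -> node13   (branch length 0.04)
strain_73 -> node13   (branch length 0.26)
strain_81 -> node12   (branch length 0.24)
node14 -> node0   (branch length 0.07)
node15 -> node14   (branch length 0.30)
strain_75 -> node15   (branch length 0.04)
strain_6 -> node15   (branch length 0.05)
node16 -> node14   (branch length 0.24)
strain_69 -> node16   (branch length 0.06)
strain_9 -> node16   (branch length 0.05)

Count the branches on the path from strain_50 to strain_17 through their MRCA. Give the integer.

The MRCA of strain_50 and strain_17 is the node subtending ((strain_26,(strain_47,((strain_61,strain_29),(((strain_85,strain_50),strain_21),strain_83,strain_41)))),((strain_45,(strain_57,strain_17)),((strain_74,strain_73),strain_81))).
From strain_50 up to that node: 7 branches. From strain_17 up to the same node: 4 branches. Total: 7 + 4 = 11.

11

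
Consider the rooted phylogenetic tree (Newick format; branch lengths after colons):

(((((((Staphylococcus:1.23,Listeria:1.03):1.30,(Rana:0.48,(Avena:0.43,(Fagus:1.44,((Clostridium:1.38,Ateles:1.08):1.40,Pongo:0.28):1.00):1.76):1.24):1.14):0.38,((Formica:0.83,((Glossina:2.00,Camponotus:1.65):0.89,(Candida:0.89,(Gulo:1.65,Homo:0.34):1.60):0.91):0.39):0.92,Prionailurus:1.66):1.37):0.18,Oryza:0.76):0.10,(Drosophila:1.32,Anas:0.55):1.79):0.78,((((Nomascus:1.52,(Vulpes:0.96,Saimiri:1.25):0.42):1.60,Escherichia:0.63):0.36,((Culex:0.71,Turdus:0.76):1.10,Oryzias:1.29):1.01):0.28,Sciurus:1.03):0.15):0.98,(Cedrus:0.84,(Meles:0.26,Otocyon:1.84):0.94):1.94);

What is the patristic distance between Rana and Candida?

6.48

The path runs Rana → … → MRCA → … → Candida; the MRCA is the node subtending (((Staphylococcus,Listeria),(Rana,(Avena,(Fagus,((Clostridium,Ateles),Pongo))))),((Formica,((Glossina,Camponotus),(Candida,(Gulo,Homo)))),Prionailurus)).
Branch lengths along that path: 0.48 + 1.14 + 0.38 + 1.37 + 0.92 + 0.39 + 0.91 + 0.89 = 6.48.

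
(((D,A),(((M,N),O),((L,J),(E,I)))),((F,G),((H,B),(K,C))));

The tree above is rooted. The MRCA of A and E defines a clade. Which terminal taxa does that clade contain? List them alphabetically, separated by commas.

Tracing A: it sits inside (D,A).
Tracing E: it sits inside (E,I).
The smallest clade enclosing both is ((D,A),(((M,N),O),((L,J),(E,I)))); the answer is its 9 terminal taxa in alphabetical order.

A, D, E, I, J, L, M, N, O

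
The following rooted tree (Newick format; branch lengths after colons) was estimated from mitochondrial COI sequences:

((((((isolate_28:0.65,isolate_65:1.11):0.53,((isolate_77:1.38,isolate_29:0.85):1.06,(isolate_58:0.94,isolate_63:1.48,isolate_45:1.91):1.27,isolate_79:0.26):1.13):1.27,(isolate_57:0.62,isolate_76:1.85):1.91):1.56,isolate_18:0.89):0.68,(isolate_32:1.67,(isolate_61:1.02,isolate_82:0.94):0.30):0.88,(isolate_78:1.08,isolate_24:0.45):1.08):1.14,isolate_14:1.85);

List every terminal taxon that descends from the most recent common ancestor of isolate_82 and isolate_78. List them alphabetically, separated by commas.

Tracing isolate_82: it sits inside (isolate_61,isolate_82).
Tracing isolate_78: it sits inside (isolate_78,isolate_24).
The smallest clade enclosing both is (((((isolate_28,isolate_65),((isolate_77,isolate_29),(isolate_58,isolate_63,isolate_45),isolate_79)),(isolate_57,isolate_76)),isolate_18),(isolate_32,(isolate_61,isolate_82)),(isolate_78,isolate_24)); the answer is its 16 terminal taxa in alphabetical order.

isolate_18, isolate_24, isolate_28, isolate_29, isolate_32, isolate_45, isolate_57, isolate_58, isolate_61, isolate_63, isolate_65, isolate_76, isolate_77, isolate_78, isolate_79, isolate_82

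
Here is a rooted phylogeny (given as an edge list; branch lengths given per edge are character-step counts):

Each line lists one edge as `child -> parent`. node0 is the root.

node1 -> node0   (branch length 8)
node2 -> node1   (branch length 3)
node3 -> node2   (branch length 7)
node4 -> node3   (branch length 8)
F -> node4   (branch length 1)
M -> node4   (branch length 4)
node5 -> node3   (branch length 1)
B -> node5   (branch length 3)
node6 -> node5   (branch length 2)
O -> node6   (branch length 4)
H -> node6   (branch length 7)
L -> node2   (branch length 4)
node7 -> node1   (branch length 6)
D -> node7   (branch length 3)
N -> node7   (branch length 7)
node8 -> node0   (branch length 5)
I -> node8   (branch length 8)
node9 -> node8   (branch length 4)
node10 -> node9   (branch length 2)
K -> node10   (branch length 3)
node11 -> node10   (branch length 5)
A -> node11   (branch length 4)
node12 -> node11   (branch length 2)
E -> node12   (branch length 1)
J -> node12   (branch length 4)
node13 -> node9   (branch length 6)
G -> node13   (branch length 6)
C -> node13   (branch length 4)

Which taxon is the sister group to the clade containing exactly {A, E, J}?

The clade containing exactly {A, E, J} attaches to the tree at the node subtending (K,(A,(E,J))).
The other lineage descending from that same node — the sister group — is the single tip K.

K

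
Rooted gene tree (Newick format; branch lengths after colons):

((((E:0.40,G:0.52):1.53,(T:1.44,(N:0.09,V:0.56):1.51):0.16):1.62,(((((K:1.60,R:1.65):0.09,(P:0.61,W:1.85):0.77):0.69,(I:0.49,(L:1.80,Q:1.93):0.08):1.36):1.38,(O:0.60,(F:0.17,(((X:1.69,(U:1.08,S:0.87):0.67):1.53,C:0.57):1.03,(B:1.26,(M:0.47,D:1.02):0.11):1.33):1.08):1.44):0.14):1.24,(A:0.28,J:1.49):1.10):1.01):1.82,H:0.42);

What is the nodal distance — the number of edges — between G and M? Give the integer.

11

The MRCA of G and M is the node subtending (((E,G),(T,(N,V))),(((((K,R),(P,W)),(I,(L,Q))),(O,(F,(((X,(U,S)),C),(B,(M,D)))))),(A,J))).
From G up to that node: 3 branches. From M up to the same node: 8 branches. Total: 3 + 8 = 11.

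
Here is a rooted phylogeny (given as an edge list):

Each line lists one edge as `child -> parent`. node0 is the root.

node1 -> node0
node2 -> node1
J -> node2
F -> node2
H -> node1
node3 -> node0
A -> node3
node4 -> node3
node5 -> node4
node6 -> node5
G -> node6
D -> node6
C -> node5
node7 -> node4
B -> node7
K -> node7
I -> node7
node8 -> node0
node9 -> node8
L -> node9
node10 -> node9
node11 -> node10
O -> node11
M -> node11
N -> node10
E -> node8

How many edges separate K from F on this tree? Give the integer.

7

The MRCA of K and F is the root of the tree.
From K up to that node: 4 branches. From F up to the same node: 3 branches. Total: 4 + 3 = 7.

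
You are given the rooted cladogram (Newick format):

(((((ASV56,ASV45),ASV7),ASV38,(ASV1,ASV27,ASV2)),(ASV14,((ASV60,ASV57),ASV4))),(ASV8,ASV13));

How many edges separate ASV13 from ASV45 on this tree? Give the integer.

The MRCA of ASV13 and ASV45 is the root of the tree.
From ASV13 up to that node: 2 branches. From ASV45 up to the same node: 5 branches. Total: 2 + 5 = 7.

7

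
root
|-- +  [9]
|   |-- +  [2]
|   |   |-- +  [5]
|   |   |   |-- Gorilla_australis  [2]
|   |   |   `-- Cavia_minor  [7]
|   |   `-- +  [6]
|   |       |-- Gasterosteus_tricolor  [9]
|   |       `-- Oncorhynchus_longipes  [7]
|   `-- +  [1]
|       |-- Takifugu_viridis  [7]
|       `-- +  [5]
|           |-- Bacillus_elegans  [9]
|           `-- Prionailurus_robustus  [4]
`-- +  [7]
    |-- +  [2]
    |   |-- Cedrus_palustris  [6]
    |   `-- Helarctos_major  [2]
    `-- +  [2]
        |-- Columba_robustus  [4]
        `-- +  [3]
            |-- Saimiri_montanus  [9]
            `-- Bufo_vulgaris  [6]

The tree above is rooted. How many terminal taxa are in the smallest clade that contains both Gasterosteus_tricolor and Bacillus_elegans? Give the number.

The MRCA of Gasterosteus_tricolor and Bacillus_elegans is the node subtending (((Gorilla_australis,Cavia_minor),(Gasterosteus_tricolor,Oncorhynchus_longipes)),(Takifugu_viridis,(Bacillus_elegans,Prionailurus_robustus))).
That clade contains 7 terminal taxa: Bacillus_elegans, Cavia_minor, Gasterosteus_tricolor, Gorilla_australis, Oncorhynchus_longipes, Prionailurus_robustus, Takifugu_viridis.

7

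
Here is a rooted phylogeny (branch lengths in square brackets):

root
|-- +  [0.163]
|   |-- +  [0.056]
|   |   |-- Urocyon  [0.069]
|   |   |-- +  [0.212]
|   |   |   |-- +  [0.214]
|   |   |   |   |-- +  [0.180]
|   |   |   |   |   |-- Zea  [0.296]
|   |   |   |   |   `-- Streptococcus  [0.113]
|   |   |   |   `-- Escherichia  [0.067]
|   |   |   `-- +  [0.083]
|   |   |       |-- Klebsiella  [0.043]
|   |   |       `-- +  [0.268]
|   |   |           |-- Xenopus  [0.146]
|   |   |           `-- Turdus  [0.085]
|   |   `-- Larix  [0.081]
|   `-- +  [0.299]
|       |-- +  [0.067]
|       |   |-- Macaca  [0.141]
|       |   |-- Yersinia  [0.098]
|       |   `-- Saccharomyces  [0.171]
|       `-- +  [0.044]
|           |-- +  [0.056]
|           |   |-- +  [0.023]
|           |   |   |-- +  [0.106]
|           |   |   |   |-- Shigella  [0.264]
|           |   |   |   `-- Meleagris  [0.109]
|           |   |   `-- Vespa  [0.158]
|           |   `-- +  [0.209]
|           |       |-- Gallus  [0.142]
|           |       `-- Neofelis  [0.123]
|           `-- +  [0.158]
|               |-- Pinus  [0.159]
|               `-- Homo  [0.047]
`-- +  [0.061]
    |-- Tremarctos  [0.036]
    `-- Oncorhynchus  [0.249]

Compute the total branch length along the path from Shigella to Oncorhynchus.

1.265

The path runs Shigella → … → MRCA → … → Oncorhynchus; the MRCA is the root of the tree.
Branch lengths along that path: 0.264 + 0.106 + 0.023 + 0.056 + 0.044 + 0.299 + 0.163 + 0.061 + 0.249 = 1.265.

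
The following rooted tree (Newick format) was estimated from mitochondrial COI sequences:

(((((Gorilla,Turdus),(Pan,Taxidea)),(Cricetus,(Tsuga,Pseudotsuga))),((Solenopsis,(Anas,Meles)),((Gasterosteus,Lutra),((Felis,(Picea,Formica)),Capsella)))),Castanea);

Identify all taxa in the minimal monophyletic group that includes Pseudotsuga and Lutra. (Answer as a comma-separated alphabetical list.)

Anas, Capsella, Cricetus, Felis, Formica, Gasterosteus, Gorilla, Lutra, Meles, Pan, Picea, Pseudotsuga, Solenopsis, Taxidea, Tsuga, Turdus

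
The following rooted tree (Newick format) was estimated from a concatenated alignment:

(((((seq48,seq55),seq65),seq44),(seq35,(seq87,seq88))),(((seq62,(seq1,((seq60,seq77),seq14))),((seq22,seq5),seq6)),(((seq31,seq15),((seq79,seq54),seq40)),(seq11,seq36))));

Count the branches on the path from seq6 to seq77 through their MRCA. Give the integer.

7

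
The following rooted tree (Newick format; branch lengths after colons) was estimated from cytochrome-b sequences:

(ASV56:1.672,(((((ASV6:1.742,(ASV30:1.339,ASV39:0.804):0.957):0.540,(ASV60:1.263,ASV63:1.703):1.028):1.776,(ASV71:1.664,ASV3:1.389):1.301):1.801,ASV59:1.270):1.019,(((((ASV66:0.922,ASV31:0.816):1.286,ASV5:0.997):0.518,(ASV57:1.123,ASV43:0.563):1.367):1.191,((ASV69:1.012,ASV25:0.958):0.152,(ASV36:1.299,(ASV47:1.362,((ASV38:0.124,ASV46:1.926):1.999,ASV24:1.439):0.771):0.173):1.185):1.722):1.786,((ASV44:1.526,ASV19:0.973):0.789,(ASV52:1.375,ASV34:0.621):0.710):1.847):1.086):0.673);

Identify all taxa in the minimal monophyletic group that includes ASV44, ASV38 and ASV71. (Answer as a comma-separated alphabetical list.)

ASV19, ASV24, ASV25, ASV3, ASV30, ASV31, ASV34, ASV36, ASV38, ASV39, ASV43, ASV44, ASV46, ASV47, ASV5, ASV52, ASV57, ASV59, ASV6, ASV60, ASV63, ASV66, ASV69, ASV71

Tracing ASV44: it sits inside (ASV44,ASV19).
Tracing ASV38: it sits inside (ASV38,ASV46).
Tracing ASV71: it sits inside (ASV71,ASV3).
The smallest clade enclosing all 3 is (((((ASV6,(ASV30,ASV39)),(ASV60,ASV63)),(ASV71,ASV3)),ASV59),(((((ASV66,ASV31),ASV5),(ASV57,ASV43)),((ASV69,ASV25),(ASV36,(ASV47,((ASV38,ASV46),ASV24))))),((ASV44,ASV19),(ASV52,ASV34)))); the answer is its 24 terminal taxa in alphabetical order.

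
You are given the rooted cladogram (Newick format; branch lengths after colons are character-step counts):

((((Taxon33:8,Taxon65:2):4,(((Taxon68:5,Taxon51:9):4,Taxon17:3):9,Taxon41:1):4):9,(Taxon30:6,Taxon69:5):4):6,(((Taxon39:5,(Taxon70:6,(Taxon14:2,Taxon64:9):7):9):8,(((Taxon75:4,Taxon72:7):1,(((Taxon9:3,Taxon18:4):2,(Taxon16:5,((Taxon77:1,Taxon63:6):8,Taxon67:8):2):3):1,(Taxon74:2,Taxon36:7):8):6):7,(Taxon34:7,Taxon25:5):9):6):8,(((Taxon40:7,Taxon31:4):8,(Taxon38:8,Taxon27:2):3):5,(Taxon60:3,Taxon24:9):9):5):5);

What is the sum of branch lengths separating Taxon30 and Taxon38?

42

The path runs Taxon30 → … → MRCA → … → Taxon38; the MRCA is the root of the tree.
Branch lengths along that path: 6 + 4 + 6 + 5 + 5 + 5 + 3 + 8 = 42.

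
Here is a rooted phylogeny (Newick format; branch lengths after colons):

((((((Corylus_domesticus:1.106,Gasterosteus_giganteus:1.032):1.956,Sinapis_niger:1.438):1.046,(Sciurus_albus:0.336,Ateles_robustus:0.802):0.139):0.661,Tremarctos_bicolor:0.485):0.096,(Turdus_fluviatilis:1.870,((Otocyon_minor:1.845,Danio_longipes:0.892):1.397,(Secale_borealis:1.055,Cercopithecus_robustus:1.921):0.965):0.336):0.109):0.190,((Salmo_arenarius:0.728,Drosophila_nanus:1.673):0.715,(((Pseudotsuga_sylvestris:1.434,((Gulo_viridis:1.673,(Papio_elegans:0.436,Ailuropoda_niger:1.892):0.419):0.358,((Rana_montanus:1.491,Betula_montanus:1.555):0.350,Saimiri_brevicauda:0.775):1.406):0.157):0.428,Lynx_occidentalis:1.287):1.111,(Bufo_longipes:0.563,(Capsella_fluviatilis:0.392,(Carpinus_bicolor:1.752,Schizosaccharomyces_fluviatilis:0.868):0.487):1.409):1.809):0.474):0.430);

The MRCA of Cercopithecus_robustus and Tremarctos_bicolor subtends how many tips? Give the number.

11

The MRCA of Cercopithecus_robustus and Tremarctos_bicolor is the node subtending (((((Corylus_domesticus,Gasterosteus_giganteus),Sinapis_niger),(Sciurus_albus,Ateles_robustus)),Tremarctos_bicolor),(Turdus_fluviatilis,((Otocyon_minor,Danio_longipes),(Secale_borealis,Cercopithecus_robustus)))).
That clade contains 11 terminal taxa: Ateles_robustus, Cercopithecus_robustus, Corylus_domesticus, Danio_longipes, Gasterosteus_giganteus, Otocyon_minor, Sciurus_albus, Secale_borealis, Sinapis_niger, Tremarctos_bicolor, Turdus_fluviatilis.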